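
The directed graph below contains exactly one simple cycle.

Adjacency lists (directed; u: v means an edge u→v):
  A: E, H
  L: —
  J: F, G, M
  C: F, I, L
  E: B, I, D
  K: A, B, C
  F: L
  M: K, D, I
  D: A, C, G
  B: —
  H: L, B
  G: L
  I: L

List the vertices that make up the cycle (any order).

DFS with gray/black marking from D:
D gray
  A gray
    E gray
      B gray
      B black
      I gray
        L gray
        L black
      I black
      E→D: D is gray → back edge
Back edge closes the cycle D → A → E → D; its vertices are {A, D, E}.

A, D, E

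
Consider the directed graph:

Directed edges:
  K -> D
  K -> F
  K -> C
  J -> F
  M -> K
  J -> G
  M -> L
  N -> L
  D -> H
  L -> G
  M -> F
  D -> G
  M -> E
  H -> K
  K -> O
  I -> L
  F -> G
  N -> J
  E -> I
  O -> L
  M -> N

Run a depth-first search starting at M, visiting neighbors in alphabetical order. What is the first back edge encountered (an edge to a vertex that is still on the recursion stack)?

DFS from M (visiting neighbors in alphabetical order); mark gray on enter, black on exit:
M gray
  E gray
    I gray
      L gray
        G gray
        G black
      L black
    I black
  E black
  F gray
    F→G: G black — skip
  F black
  K gray
    C gray
    C black
    D gray
      D→G: G black — skip
      H gray
        H→K: K is gray → back edge
First back edge: H → K.

H→K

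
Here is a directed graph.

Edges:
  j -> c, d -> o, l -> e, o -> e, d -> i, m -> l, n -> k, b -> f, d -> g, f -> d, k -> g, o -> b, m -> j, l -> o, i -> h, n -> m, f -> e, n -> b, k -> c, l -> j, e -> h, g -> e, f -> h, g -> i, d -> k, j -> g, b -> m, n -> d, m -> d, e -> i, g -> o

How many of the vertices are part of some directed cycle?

9

A vertex is on a directed cycle iff it belongs to a strongly connected component of size ≥ 2 (or has a self-loop).
The vertices on cycles are {b, d, f, g, j, k, l, m, o} — 9 in total.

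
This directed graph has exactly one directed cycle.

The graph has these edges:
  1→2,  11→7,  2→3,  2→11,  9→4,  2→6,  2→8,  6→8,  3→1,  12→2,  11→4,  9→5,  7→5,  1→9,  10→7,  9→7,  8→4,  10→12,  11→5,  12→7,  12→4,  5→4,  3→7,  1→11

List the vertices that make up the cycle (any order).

DFS with gray/black marking from 2:
2 gray
  8 gray
    4 gray
    4 black
  8 black
  3 gray
    7 gray
      5 gray
        5→4: 4 black — skip
      5 black
    7 black
    1 gray
      11 gray
        11→4: 4 black — skip
        11→5: 5 black — skip
        11→7: 7 black — skip
      11 black
      9 gray
        9→5: 5 black — skip
        9→7: 7 black — skip
        9→4: 4 black — skip
      9 black
      1→2: 2 is gray → back edge
Back edge closes the cycle 2 → 3 → 1 → 2; its vertices are {1, 2, 3}.

1, 2, 3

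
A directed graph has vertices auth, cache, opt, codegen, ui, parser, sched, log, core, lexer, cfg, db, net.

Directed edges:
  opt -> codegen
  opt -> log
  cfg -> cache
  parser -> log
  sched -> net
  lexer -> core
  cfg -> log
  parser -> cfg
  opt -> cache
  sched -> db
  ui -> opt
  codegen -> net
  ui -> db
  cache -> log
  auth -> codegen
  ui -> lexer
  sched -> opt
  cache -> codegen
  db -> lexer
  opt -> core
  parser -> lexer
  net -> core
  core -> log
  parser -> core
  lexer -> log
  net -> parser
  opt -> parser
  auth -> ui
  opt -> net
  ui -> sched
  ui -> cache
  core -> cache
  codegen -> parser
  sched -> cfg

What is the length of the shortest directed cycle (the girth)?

For each vertex v, BFS finds the shortest path from v back to v.
The shortest such closed walk is codegen → parser → cfg → cache → codegen, length 4.

4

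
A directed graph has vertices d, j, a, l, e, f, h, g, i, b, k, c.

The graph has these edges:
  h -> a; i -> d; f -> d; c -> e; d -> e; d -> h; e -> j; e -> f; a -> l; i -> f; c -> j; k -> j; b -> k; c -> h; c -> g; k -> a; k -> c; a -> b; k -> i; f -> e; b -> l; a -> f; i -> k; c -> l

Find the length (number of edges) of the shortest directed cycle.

2

For each vertex v, BFS finds the shortest path from v back to v.
The shortest such closed walk is i → k → i, length 2.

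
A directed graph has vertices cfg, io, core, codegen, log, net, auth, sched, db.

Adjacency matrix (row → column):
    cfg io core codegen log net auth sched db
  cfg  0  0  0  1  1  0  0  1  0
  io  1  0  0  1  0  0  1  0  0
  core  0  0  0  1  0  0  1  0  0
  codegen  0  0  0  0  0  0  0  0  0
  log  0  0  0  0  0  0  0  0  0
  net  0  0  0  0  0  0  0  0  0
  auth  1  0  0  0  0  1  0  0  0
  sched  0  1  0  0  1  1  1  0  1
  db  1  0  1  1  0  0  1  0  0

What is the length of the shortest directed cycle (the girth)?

3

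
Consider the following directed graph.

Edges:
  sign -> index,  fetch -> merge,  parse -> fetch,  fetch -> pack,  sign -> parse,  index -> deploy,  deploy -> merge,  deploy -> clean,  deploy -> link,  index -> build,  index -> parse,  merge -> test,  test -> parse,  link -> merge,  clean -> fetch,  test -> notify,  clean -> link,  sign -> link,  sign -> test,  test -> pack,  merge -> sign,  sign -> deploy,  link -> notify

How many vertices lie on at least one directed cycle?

A vertex is on a directed cycle iff it belongs to a strongly connected component of size ≥ 2 (or has a self-loop).
The vertices on cycles are {link, sign, test, clean, fetch, index, merge, parse, deploy} — 9 in total.

9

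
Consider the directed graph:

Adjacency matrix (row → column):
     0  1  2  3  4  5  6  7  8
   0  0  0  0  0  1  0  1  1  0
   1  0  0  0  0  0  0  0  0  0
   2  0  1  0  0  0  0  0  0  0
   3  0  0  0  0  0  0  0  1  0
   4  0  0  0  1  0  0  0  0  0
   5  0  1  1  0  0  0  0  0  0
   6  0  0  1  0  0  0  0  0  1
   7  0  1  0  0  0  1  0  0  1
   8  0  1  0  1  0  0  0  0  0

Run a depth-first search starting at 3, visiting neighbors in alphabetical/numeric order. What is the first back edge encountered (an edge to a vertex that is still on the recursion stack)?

8→3

DFS from 3 (visiting neighbors in alphabetical/numeric order); mark gray on enter, black on exit:
3 gray
  7 gray
    1 gray
    1 black
    5 gray
      5→1: 1 black — skip
      2 gray
        2→1: 1 black — skip
      2 black
    5 black
    8 gray
      8→1: 1 black — skip
      8→3: 3 is gray → back edge
First back edge: 8 → 3.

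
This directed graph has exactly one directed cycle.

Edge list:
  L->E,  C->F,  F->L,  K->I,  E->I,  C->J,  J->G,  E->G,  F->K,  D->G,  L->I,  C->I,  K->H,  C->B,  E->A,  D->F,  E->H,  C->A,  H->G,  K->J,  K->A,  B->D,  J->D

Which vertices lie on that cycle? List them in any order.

DFS with gray/black marking from F:
F gray
  L gray
    E gray
      H gray
        G gray
        G black
      H black
      E→G: G black — skip
      I gray
      I black
      A gray
      A black
    E black
    L→I: I black — skip
  L black
  K gray
    K→I: I black — skip
    K→H: H black — skip
    K→A: A black — skip
    J gray
      J→G: G black — skip
      D gray
        D→G: G black — skip
        D→F: F is gray → back edge
Back edge closes the cycle F → K → J → D → F; its vertices are {D, F, J, K}.

D, F, J, K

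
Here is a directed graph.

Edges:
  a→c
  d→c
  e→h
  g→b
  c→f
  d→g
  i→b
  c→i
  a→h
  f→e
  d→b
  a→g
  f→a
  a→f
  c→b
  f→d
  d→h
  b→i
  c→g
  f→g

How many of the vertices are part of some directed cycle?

A vertex is on a directed cycle iff it belongs to a strongly connected component of size ≥ 2 (or has a self-loop).
The vertices on cycles are {a, b, c, d, f, i} — 6 in total.

6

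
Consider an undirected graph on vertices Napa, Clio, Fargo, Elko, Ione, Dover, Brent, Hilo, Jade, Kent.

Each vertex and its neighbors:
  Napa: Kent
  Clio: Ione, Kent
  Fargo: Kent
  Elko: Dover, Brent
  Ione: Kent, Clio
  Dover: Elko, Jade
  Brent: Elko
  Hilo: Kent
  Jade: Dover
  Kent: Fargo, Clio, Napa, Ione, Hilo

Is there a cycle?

Yes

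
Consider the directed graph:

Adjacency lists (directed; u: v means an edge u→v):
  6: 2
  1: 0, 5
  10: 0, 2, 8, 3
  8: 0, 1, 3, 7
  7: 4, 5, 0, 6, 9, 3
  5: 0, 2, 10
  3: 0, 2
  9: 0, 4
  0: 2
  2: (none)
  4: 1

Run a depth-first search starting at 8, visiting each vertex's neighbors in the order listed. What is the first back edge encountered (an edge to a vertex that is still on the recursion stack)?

10→8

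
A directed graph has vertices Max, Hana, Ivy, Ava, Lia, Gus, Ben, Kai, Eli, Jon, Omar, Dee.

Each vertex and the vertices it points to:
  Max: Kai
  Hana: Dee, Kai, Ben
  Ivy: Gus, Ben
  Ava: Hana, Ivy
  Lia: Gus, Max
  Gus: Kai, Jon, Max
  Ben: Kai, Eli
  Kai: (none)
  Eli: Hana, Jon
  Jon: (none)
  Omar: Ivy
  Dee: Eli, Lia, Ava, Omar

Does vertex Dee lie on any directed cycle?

Yes

Dee is on a cycle iff Dee can reach itself via ≥1 edge.
Dee → Eli → Hana → Dee — yes.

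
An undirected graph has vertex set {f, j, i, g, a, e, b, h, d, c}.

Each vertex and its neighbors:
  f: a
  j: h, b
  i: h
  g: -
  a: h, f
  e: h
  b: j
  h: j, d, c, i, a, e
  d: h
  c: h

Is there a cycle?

DFS, tracking each vertex's parent; an edge to a visited non-parent vertex closes a cycle.
Start from i:
visit i (parent –)
  visit h (parent i)
    visit j (parent h)
      j–h: parent, skip
      visit b (parent j)
        b–j: parent, skip
    visit d (parent h)
      d–h: parent, skip
    visit c (parent h)
      c–h: parent, skip
    h–i: parent, skip
    visit a (parent h)
      a–h: parent, skip
      visit f (parent a)
        f–a: parent, skip
    visit e (parent h)
      e–h: parent, skip
visit g (parent –)
No non-parent visited neighbor found — the graph is a forest.

No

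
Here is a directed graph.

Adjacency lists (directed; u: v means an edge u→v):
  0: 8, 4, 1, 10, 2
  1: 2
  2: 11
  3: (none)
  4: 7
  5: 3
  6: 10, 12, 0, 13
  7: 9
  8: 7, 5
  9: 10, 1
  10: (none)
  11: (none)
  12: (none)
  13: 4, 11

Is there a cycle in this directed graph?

DFS with white/gray/black marking, starting from 0:
0 gray
  8 gray
    7 gray
      9 gray
        10 gray
        10 black
        1 gray
          2 gray
            11 gray
            11 black
          2 black
        1 black
      9 black
    7 black
    5 gray
      3 gray
      3 black
    5 black
  8 black
  4 gray
    4→7: 7 black — skip
  4 black
  0→1: 1 black — skip
  0→10: 10 black — skip
  0→2: 2 black — skip
0 black
6 gray
  6→10: 10 black — skip
  12 gray
  12 black
  6→0: 0 black — skip
  13 gray
    13→4: 4 black — skip
    13→11: 11 black — skip
  13 black
6 black
Every edge goes to a white or black vertex — no back edge, so the graph is acyclic.

No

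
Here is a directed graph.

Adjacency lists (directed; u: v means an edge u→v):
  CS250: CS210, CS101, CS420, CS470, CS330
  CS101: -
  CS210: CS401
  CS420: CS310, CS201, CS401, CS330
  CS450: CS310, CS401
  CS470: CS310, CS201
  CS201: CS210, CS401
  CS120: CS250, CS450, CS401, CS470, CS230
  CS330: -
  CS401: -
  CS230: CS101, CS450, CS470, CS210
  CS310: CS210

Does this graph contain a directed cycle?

DFS with white/gray/black marking, starting from CS120:
CS120 gray
  CS250 gray
    CS210 gray
      CS401 gray
      CS401 black
    CS210 black
    CS101 gray
    CS101 black
    CS420 gray
      CS310 gray
        CS310→CS210: CS210 black — skip
      CS310 black
      CS201 gray
        CS201→CS210: CS210 black — skip
        CS201→CS401: CS401 black — skip
      CS201 black
      CS420→CS401: CS401 black — skip
      CS330 gray
      CS330 black
    CS420 black
    CS470 gray
      CS470→CS310: CS310 black — skip
      CS470→CS201: CS201 black — skip
    CS470 black
    CS250→CS330: CS330 black — skip
  CS250 black
  CS450 gray
    CS450→CS310: CS310 black — skip
    CS450→CS401: CS401 black — skip
  CS450 black
  CS120→CS401: CS401 black — skip
  CS120→CS470: CS470 black — skip
  CS230 gray
    CS230→CS101: CS101 black — skip
    CS230→CS450: CS450 black — skip
    CS230→CS470: CS470 black — skip
    CS230→CS210: CS210 black — skip
  CS230 black
CS120 black
Every edge goes to a white or black vertex — no back edge, so the graph is acyclic.

No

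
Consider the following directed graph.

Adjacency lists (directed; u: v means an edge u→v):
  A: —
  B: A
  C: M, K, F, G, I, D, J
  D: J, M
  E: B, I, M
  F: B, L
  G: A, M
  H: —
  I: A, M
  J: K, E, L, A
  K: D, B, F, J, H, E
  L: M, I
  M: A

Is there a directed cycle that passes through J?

Yes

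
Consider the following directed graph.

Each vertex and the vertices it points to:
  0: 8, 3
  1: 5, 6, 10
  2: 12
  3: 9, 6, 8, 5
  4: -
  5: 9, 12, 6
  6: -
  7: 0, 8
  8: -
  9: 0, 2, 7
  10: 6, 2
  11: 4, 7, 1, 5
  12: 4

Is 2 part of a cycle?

No

2 lies on a cycle iff there is a path from 2 back to itself.
Exploring from 2, it never reaches itself; equivalently, its strongly connected component is a singleton.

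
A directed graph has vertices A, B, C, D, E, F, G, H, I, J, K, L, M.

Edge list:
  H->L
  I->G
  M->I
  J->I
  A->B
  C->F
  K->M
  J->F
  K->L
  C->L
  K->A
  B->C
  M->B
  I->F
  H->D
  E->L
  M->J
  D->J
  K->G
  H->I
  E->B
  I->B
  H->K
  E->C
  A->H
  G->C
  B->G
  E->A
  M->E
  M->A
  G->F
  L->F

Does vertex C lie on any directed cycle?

C lies on a cycle iff there is a path from C back to itself.
Exploring from C, it never reaches itself; equivalently, its strongly connected component is a singleton.

No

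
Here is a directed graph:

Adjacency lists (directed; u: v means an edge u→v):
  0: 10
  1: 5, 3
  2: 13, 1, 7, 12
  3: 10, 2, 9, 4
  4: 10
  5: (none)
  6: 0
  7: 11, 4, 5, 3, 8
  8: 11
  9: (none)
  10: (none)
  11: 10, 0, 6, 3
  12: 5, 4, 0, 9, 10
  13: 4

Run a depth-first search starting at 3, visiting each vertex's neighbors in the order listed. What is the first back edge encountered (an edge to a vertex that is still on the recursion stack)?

DFS from 3 (visiting each vertex's neighbors in the order listed); mark gray on enter, black on exit:
3 gray
  10 gray
  10 black
  2 gray
    13 gray
      4 gray
        4→10: 10 black — skip
      4 black
    13 black
    1 gray
      5 gray
      5 black
      1→3: 3 is gray → back edge
First back edge: 1 → 3.

1->3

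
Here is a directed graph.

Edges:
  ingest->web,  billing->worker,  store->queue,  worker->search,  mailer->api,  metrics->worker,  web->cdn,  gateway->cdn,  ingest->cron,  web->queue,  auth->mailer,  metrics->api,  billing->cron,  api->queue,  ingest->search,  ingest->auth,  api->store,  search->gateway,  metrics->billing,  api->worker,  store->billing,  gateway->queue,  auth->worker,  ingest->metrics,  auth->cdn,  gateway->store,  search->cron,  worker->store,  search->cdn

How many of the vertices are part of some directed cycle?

A vertex is on a directed cycle iff it belongs to a strongly connected component of size ≥ 2 (or has a self-loop).
The vertices on cycles are {store, search, worker, billing, gateway} — 5 in total.

5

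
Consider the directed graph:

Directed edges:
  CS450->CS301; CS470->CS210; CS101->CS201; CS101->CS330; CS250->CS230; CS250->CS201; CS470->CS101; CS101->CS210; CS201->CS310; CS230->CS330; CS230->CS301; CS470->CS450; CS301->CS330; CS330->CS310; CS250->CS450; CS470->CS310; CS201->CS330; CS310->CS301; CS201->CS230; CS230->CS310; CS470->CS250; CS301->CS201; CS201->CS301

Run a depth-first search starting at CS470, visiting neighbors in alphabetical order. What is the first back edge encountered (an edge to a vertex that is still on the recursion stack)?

DFS from CS470 (visiting neighbors in alphabetical order); mark gray on enter, black on exit:
CS470 gray
  CS101 gray
    CS201 gray
      CS230 gray
        CS301 gray
          CS301→CS201: CS201 is gray → back edge
First back edge: CS301 → CS201.

CS301->CS201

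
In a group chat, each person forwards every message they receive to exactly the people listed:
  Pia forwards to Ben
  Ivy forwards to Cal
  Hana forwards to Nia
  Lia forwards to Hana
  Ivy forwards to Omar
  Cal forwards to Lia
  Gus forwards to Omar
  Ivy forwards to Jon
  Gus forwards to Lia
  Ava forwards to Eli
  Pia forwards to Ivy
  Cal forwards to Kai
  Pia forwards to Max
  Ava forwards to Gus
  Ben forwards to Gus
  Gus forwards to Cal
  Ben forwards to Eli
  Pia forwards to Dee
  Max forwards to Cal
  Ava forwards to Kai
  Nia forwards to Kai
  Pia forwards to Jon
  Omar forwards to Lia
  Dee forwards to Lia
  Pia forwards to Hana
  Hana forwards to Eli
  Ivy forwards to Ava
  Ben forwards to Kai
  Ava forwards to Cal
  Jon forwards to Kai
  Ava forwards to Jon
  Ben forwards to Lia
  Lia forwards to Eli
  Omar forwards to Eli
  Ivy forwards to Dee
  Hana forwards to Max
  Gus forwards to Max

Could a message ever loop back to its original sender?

Yes

DFS with white/gray/black marking, starting from Dee:
Dee gray
  Lia gray
    Eli gray
    Eli black
    Hana gray
      Nia gray
        Kai gray
        Kai black
      Nia black
      Max gray
        Cal gray
          Cal→Lia: Lia is gray → back edge
Back edge found, so a cycle exists: Lia → Hana → Max → Cal → Lia.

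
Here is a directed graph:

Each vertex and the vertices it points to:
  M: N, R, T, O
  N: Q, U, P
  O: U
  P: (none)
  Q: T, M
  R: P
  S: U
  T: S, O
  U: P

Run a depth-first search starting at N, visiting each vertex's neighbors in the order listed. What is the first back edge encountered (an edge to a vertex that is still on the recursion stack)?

M→N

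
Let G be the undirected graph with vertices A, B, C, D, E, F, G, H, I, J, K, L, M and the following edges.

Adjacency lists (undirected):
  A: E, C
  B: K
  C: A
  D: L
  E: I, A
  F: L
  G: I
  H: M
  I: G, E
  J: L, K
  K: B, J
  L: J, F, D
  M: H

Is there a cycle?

No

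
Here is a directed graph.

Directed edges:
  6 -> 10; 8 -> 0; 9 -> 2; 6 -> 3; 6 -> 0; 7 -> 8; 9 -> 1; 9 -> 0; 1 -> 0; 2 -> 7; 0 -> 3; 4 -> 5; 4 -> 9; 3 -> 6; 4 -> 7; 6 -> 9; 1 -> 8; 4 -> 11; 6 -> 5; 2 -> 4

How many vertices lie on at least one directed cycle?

9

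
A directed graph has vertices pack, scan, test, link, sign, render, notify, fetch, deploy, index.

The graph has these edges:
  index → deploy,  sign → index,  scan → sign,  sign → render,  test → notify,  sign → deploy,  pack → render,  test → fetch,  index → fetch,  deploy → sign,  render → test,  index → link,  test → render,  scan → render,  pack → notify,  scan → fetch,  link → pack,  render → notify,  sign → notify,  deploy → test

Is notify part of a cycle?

notify lies on a cycle iff there is a path from notify back to itself.
Exploring from notify, it never reaches itself; equivalently, its strongly connected component is a singleton.

No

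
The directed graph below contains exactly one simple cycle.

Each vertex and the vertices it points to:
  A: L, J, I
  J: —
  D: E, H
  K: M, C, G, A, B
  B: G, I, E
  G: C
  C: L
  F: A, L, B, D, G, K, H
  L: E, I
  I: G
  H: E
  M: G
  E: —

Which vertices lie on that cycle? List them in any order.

C, G, I, L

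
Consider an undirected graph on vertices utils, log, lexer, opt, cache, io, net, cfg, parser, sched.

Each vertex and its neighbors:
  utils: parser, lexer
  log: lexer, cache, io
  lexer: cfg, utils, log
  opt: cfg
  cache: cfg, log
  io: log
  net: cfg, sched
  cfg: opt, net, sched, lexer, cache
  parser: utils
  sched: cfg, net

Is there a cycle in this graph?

Yes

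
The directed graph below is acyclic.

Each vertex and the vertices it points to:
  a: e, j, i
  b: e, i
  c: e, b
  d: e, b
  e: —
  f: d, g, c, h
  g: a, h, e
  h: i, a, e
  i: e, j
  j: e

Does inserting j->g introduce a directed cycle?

Yes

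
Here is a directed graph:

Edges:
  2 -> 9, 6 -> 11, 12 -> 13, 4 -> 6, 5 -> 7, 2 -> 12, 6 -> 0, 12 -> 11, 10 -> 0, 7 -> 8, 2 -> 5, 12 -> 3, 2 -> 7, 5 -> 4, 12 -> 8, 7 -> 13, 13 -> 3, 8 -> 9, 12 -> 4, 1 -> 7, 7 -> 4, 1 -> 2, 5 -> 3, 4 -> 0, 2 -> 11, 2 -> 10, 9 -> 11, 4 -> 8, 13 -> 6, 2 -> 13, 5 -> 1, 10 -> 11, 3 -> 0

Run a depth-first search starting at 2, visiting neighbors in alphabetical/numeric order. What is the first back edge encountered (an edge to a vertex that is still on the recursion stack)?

1→2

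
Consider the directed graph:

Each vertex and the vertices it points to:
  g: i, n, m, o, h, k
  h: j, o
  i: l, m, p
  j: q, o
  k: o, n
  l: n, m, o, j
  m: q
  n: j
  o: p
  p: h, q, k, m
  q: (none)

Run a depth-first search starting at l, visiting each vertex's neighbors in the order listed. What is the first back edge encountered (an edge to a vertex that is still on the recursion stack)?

h->j

DFS from l (visiting each vertex's neighbors in the order listed); mark gray on enter, black on exit:
l gray
  n gray
    j gray
      q gray
      q black
      o gray
        p gray
          h gray
            h→j: j is gray → back edge
First back edge: h → j.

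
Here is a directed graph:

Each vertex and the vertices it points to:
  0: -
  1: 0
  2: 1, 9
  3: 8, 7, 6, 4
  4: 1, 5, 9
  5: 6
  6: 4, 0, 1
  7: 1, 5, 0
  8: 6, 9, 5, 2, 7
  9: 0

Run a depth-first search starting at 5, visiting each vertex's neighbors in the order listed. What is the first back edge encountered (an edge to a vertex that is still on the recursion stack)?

4→5

DFS from 5 (visiting each vertex's neighbors in the order listed); mark gray on enter, black on exit:
5 gray
  6 gray
    4 gray
      1 gray
        0 gray
        0 black
      1 black
      4→5: 5 is gray → back edge
First back edge: 4 → 5.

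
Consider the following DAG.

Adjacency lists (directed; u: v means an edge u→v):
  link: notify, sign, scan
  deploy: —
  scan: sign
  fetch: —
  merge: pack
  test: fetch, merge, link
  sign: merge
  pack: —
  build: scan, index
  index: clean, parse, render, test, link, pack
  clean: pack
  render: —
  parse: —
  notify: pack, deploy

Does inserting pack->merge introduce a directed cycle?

Adding pack→merge creates a cycle iff merge can already reach pack.
Path from merge: merge → pack.
So merge → … → pack → merge is a cycle.

Yes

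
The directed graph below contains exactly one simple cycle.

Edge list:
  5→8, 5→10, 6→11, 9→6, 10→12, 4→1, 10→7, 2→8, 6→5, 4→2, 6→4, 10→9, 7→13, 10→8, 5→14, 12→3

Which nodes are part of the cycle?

DFS with gray/black marking from 6:
6 gray
  11 gray
  11 black
  5 gray
    8 gray
    8 black
    14 gray
    14 black
    10 gray
      7 gray
        13 gray
        13 black
      7 black
      12 gray
        3 gray
        3 black
      12 black
      10→8: 8 black — skip
      9 gray
        9→6: 6 is gray → back edge
Back edge closes the cycle 6 → 5 → 10 → 9 → 6; its vertices are {5, 6, 9, 10}.

5, 6, 9, 10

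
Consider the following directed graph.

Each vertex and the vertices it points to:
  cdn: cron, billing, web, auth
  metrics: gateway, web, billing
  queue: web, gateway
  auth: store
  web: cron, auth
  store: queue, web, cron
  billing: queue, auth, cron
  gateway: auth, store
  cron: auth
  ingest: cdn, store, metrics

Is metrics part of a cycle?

No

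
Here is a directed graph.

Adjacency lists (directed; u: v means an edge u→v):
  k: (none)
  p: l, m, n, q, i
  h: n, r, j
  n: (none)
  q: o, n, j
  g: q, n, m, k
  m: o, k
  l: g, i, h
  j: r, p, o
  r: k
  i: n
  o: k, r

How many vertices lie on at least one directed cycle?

6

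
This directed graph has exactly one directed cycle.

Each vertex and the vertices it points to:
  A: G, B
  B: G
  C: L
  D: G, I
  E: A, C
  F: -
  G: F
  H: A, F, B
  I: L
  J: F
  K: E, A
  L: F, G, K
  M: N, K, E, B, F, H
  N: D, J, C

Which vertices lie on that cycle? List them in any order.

C, E, K, L

DFS with gray/black marking from K:
K gray
  E gray
    A gray
      G gray
        F gray
        F black
      G black
      B gray
        B→G: G black — skip
      B black
    A black
    C gray
      L gray
        L→F: F black — skip
        L→G: G black — skip
        L→K: K is gray → back edge
Back edge closes the cycle K → E → C → L → K; its vertices are {C, E, K, L}.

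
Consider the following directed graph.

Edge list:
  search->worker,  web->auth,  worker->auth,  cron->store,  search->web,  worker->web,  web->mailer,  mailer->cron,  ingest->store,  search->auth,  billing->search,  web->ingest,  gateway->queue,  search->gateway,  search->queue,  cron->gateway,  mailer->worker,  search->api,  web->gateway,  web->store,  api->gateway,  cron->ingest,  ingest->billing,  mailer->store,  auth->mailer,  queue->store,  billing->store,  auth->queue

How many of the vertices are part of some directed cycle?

8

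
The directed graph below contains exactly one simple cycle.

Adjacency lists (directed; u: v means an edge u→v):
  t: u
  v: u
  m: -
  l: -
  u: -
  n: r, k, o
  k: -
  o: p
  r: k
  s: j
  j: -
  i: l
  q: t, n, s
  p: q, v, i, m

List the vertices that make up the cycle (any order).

n, o, p, q

DFS with gray/black marking from o:
o gray
  p gray
    q gray
      t gray
        u gray
        u black
      t black
      n gray
        r gray
          k gray
          k black
        r black
        n→k: k black — skip
        n→o: o is gray → back edge
Back edge closes the cycle o → p → q → n → o; its vertices are {n, o, p, q}.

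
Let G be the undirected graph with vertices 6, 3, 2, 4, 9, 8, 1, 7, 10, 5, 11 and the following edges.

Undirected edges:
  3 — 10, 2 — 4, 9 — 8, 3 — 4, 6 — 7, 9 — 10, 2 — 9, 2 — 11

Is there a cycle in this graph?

Yes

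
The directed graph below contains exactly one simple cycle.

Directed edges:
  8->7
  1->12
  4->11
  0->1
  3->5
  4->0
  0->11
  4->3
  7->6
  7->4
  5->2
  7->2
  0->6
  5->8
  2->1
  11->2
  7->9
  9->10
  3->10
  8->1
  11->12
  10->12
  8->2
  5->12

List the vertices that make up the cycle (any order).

3, 4, 5, 7, 8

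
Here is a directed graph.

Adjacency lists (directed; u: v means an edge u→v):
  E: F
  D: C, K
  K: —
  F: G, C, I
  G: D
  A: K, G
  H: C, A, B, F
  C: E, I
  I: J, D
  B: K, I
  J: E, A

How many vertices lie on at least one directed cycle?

8

A vertex is on a directed cycle iff it belongs to a strongly connected component of size ≥ 2 (or has a self-loop).
The vertices on cycles are {A, C, D, E, F, G, I, J} — 8 in total.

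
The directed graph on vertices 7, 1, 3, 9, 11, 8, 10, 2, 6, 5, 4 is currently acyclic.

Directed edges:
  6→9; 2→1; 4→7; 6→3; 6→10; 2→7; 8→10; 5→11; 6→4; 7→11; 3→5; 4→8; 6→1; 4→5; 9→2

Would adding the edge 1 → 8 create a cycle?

Adding 1→8 creates a cycle iff 8 can already reach 1.
Explore from 8: no path reaches 1. The graph stays acyclic.

No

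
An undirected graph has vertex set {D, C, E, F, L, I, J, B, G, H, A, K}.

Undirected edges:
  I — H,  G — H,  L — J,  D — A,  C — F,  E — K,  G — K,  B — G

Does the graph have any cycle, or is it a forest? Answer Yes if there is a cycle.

No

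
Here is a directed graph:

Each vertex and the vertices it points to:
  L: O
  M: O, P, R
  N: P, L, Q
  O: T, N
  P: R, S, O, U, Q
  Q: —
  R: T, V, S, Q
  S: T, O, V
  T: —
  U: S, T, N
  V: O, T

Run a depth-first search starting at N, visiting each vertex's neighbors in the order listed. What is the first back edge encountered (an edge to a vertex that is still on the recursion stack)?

DFS from N (visiting each vertex's neighbors in the order listed); mark gray on enter, black on exit:
N gray
  P gray
    R gray
      T gray
      T black
      V gray
        O gray
          O→T: T black — skip
          O→N: N is gray → back edge
First back edge: O → N.

O->N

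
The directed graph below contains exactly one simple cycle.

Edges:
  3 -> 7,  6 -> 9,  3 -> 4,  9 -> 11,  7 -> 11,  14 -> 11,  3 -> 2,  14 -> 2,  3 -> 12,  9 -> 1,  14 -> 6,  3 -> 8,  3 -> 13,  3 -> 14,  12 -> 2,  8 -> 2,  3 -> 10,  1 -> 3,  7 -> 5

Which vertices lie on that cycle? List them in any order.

1, 3, 6, 9, 14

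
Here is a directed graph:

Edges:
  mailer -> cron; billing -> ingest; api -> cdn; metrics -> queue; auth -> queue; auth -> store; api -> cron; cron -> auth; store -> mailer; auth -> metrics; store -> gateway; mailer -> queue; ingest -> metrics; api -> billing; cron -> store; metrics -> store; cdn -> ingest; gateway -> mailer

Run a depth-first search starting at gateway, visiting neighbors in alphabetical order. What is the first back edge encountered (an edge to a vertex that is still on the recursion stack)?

DFS from gateway (visiting neighbors in alphabetical order); mark gray on enter, black on exit:
gateway gray
  mailer gray
    cron gray
      auth gray
        metrics gray
          queue gray
          queue black
          store gray
            store→gateway: gateway is gray → back edge
First back edge: store → gateway.

store->gateway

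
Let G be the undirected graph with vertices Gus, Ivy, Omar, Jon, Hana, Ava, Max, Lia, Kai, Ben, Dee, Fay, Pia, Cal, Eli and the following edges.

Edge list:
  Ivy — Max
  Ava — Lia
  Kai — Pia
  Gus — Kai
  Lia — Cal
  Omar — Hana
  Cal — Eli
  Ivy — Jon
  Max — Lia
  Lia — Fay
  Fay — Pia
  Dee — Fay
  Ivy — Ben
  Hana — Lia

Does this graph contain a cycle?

No

DFS, tracking each vertex's parent; an edge to a visited non-parent vertex closes a cycle.
Start from Kai:
visit Kai (parent –)
  visit Pia (parent Kai)
    Pia–Kai: parent, skip
    visit Fay (parent Pia)
      Fay–Pia: parent, skip
      visit Dee (parent Fay)
        Dee–Fay: parent, skip
      visit Lia (parent Fay)
        visit Hana (parent Lia)
          visit Omar (parent Hana)
            Omar–Hana: parent, skip
          Hana–Lia: parent, skip
        visit Cal (parent Lia)
          visit Eli (parent Cal)
            Eli–Cal: parent, skip
          Cal–Lia: parent, skip
        visit Ava (parent Lia)
          Ava–Lia: parent, skip
        Lia–Fay: parent, skip
        visit Max (parent Lia)
          Max–Lia: parent, skip
          visit Ivy (parent Max)
            visit Jon (parent Ivy)
              Jon–Ivy: parent, skip
            Ivy–Max: parent, skip
            visit Ben (parent Ivy)
              Ben–Ivy: parent, skip
  visit Gus (parent Kai)
    Gus–Kai: parent, skip
No non-parent visited neighbor found — the graph is a forest.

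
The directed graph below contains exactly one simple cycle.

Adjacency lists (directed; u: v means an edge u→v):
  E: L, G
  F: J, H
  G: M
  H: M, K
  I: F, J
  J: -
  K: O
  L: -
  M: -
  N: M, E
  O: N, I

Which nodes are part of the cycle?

F, H, I, K, O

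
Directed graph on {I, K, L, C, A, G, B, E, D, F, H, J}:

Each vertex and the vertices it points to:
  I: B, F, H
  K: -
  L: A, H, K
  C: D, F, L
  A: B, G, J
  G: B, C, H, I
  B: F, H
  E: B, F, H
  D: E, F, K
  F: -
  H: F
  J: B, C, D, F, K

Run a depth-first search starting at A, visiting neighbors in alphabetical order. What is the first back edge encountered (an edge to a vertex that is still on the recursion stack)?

L->A

DFS from A (visiting neighbors in alphabetical order); mark gray on enter, black on exit:
A gray
  B gray
    F gray
    F black
    H gray
      H→F: F black — skip
    H black
  B black
  G gray
    G→B: B black — skip
    C gray
      D gray
        E gray
          E→B: B black — skip
          E→F: F black — skip
          E→H: H black — skip
        E black
        D→F: F black — skip
        K gray
        K black
      D black
      C→F: F black — skip
      L gray
        L→A: A is gray → back edge
First back edge: L → A.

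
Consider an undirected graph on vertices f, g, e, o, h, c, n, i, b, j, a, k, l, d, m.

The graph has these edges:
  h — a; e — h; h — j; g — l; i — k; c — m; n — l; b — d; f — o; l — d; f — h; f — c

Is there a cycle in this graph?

DFS, tracking each vertex's parent; an edge to a visited non-parent vertex closes a cycle.
Start from c:
visit c (parent –)
  visit f (parent c)
    visit o (parent f)
      o–f: parent, skip
    f–c: parent, skip
    visit h (parent f)
      visit j (parent h)
        j–h: parent, skip
      visit e (parent h)
        e–h: parent, skip
      h–f: parent, skip
      visit a (parent h)
        a–h: parent, skip
  visit m (parent c)
    m–c: parent, skip
visit g (parent –)
  visit l (parent g)
    visit n (parent l)
      n–l: parent, skip
    visit d (parent l)
      visit b (parent d)
        b–d: parent, skip
      d–l: parent, skip
    l–g: parent, skip
visit i (parent –)
  visit k (parent i)
    k–i: parent, skip
No non-parent visited neighbor found — the graph is a forest.

No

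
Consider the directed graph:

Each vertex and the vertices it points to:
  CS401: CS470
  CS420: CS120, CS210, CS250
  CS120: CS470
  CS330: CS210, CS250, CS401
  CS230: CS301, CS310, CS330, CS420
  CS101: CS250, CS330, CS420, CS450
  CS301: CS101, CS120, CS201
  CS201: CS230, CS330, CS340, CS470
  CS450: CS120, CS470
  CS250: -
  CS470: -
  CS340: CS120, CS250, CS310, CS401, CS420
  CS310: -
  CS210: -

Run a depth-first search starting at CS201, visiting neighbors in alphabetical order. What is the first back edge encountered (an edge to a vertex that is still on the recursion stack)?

CS301->CS201

DFS from CS201 (visiting neighbors in alphabetical order); mark gray on enter, black on exit:
CS201 gray
  CS230 gray
    CS301 gray
      CS101 gray
        CS250 gray
        CS250 black
        CS330 gray
          CS210 gray
          CS210 black
          CS330→CS250: CS250 black — skip
          CS401 gray
            CS470 gray
            CS470 black
          CS401 black
        CS330 black
        CS420 gray
          CS120 gray
            CS120→CS470: CS470 black — skip
          CS120 black
          CS420→CS210: CS210 black — skip
          CS420→CS250: CS250 black — skip
        CS420 black
        CS450 gray
          CS450→CS120: CS120 black — skip
          CS450→CS470: CS470 black — skip
        CS450 black
      CS101 black
      CS301→CS120: CS120 black — skip
      CS301→CS201: CS201 is gray → back edge
First back edge: CS301 → CS201.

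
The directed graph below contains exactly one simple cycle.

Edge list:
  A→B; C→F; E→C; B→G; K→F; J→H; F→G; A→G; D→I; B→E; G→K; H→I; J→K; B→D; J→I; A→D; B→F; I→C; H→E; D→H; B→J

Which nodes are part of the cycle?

F, G, K

DFS with gray/black marking from G:
G gray
  K gray
    F gray
      F→G: G is gray → back edge
Back edge closes the cycle G → K → F → G; its vertices are {F, G, K}.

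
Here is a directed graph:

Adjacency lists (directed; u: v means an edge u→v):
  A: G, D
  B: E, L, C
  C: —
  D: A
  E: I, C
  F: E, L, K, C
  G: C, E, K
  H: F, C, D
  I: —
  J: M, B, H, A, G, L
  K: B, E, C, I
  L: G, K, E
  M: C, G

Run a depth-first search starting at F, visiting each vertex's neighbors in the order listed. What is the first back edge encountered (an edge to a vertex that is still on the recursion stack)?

B→L

DFS from F (visiting each vertex's neighbors in the order listed); mark gray on enter, black on exit:
F gray
  E gray
    I gray
    I black
    C gray
    C black
  E black
  L gray
    G gray
      G→C: C black — skip
      G→E: E black — skip
      K gray
        B gray
          B→E: E black — skip
          B→L: L is gray → back edge
First back edge: B → L.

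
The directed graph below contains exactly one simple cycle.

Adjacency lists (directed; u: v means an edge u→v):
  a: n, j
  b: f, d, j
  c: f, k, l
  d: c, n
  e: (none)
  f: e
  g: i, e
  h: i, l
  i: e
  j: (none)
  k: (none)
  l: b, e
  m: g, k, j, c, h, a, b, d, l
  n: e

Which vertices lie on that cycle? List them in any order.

DFS with gray/black marking from b:
b gray
  f gray
    e gray
    e black
  f black
  d gray
    c gray
      c→f: f black — skip
      k gray
      k black
      l gray
        l→b: b is gray → back edge
Back edge closes the cycle b → d → c → l → b; its vertices are {b, c, d, l}.

b, c, d, l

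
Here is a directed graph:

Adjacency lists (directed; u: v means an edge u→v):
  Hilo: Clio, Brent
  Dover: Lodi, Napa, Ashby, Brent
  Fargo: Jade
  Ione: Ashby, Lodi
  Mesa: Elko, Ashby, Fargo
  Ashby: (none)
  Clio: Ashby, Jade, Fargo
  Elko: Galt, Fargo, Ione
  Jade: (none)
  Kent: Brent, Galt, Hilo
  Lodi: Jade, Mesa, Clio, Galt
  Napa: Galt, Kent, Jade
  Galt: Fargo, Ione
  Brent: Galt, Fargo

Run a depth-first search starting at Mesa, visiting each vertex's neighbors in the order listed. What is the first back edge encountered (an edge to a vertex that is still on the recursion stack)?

Lodi->Mesa

DFS from Mesa (visiting each vertex's neighbors in the order listed); mark gray on enter, black on exit:
Mesa gray
  Elko gray
    Galt gray
      Fargo gray
        Jade gray
        Jade black
      Fargo black
      Ione gray
        Ashby gray
        Ashby black
        Lodi gray
          Lodi→Jade: Jade black — skip
          Lodi→Mesa: Mesa is gray → back edge
First back edge: Lodi → Mesa.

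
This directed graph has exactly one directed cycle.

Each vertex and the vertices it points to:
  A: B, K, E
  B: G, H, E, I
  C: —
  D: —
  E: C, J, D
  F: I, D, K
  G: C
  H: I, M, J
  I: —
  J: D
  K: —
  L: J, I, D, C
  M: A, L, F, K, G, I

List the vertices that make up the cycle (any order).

A, B, H, M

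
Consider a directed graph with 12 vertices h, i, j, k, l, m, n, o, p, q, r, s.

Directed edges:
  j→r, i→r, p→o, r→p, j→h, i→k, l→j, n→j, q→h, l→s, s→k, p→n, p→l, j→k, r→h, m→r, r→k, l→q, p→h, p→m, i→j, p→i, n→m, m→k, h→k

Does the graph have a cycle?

Yes

DFS with white/gray/black marking, starting from o:
o gray
o black
h gray
  k gray
  k black
h black
i gray
  i→k: k black — skip
  j gray
    j→k: k black — skip
    r gray
      r→h: h black — skip
      p gray
        n gray
          m gray
            m→r: r is gray → back edge
Back edge found, so a cycle exists: r → p → n → m → r.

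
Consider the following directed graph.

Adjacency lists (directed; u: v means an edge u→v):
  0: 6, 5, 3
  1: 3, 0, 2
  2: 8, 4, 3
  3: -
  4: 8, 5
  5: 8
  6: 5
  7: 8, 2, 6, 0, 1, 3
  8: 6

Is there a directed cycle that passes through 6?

Yes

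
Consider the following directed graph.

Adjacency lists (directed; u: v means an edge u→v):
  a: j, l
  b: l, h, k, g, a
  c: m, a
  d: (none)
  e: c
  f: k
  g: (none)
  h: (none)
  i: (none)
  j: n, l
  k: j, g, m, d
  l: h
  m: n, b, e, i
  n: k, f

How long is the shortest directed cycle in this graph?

3

For each vertex v, BFS finds the shortest path from v back to v.
The shortest such closed walk is m → n → k → m, length 3.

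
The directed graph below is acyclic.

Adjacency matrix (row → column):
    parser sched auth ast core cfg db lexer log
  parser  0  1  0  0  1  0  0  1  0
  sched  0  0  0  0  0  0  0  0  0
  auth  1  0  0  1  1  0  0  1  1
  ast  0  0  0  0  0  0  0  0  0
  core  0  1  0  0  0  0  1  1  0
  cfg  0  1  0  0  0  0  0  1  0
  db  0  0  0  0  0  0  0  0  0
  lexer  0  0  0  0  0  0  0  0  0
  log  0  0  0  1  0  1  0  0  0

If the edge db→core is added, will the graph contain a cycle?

Adding db→core creates a cycle iff core can already reach db.
Path from core: core → db.
So core → … → db → core is a cycle.

Yes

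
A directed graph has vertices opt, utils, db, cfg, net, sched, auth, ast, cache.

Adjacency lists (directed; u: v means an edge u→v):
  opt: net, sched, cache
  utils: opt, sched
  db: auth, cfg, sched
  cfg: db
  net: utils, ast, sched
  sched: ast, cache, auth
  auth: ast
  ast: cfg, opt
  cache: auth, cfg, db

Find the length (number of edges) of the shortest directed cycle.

For each vertex v, BFS finds the shortest path from v back to v.
The shortest such closed walk is db → cfg → db, length 2.

2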